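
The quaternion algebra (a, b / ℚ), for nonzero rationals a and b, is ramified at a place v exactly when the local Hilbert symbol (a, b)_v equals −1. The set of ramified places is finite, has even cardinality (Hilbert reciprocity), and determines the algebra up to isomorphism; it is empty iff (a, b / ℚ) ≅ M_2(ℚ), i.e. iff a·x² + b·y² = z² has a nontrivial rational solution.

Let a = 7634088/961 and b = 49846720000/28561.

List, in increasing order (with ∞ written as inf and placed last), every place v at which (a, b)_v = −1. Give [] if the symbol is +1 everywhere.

(a, b) ≡ (2618, 22) mod (ℚ^×)²; places V = {2, 3, 5, 7, 11, 13, 17, 31, ∞}.
(a,b)_7: α=1, u≡6; β=2, v≡2 (mod 7); (6|7)=-1, (2|7)=+1; sign (−1)^0·-1^2·+1^1 = +1.
(a,b)_11: α=1, u≡10; β=1, v≡8 (mod 11); (10|11)=-1, (8|11)=-1; sign (−1)^1·-1^1·-1^1 = -1.
(a,b)_13: α=0, u≡6; β=-4, v≡12 (mod 13); (6|13)=-1, (12|13)=+1; sign (−1)^0·-1^-4·+1^0 = +1.
(a,b)_2: α=3, β=9; u≡5, v≡3 (mod 8); ε(u)ε(v)=0·1, αω(v)=3·1, βω(u)=9·1; sum ≡ 0  ⇒  +1.
(a,b)_17: α=1, u≡1; β=2, v≡6 (mod 17); (1|17)=+1, (6|17)=-1; sign (−1)^0·+1^2·-1^1 = -1.
(a,b)_5: α=0, u≡3; β=4, v≡2 (mod 5); (3|5)=-1, (2|5)=-1; sign (−1)^0·-1^4·-1^0 = +1.
(a,b)_31: α=-2, u≡28; β=0, v≡30 (mod 31); (28|31)=+1, (30|31)=-1; sign (−1)^0·+1^0·-1^-2 = +1.
(a,b)_3: α=6, u≡2; β=0, v≡1 (mod 3); (2|3)=-1, (1|3)=+1; sign (−1)^0·-1^0·+1^6 = +1.
(a,b)_∞: sgn(2618)=+, sgn(22)=+, so +1.
|Ram(2618, 22)| = 2, even; anisotropic at {11, 17}.

[11, 17]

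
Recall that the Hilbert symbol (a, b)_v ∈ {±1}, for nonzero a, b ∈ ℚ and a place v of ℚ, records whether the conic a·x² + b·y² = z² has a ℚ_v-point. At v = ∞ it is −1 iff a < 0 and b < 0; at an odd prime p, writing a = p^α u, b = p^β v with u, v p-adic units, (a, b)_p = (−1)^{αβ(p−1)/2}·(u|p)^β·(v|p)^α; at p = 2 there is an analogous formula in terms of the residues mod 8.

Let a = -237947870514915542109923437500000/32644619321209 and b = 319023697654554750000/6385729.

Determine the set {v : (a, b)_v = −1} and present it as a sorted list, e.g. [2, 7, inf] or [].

[2, 13, 37, 43]

Mod squares: a ≡ -106931110, b ≡ 5291. Check v ∈ {∞, 2, 3, 5, 7, 11, 13, 17, 19, 37, 43, 47}.
v=43: a=43^3·(≡23), b=43^2·(≡28) mod 43; (23|43)=+1, (28|43)=-1; (−1)^{3·2·21}·(+1)^2·(-1)^3 = -1.
v=5: a=5^11·(≡2), b=5^6·(≡1) mod 5; (2|5)=-1, (1|5)=+1; (−1)^{11·6·2}·(-1)^6·(+1)^11 = +1.
v=2: v_2(a)=5, v_2(b)=4; units ≡ 5, 3 (mod 8); ε·ε+αω+βω = 0·1+5·1+4·1 ≡ 1  ⇒  (a,b)_2 = -1.
v=13: a=13^1·(≡5), b=13^1·(≡9) mod 13; (5|13)=-1, (9|13)=+1; (−1)^{1·1·6}·(-1)^1·(+1)^1 = -1.
v=11: a=11^1·(≡4), b=11^1·(≡2) mod 11; (4|11)=+1, (2|11)=-1; (−1)^{1·1·5}·(+1)^1·(-1)^1 = +1.
v=47: a=47^3·(≡40), b=47^2·(≡24) mod 47; (40|47)=-1, (24|47)=+1; (−1)^{3·2·23}·(-1)^2·(+1)^3 = +1.
v=19: a=19^-6·(≡1), b=19^-4·(≡16) mod 19; (1|19)=+1, (16|19)=+1; (−1)^{-6·-4·9}·(+1)^-4·(+1)^-6 = +1.
v=∞: -106931110 < 0 and 5291 > 0  ⇒  (a,b)_∞ = +1.
v=17: a=17^-2·(≡11), b=17^0·(≡8) mod 17; (11|17)=-1, (8|17)=+1; (−1)^{-2·0·8}·(-1)^0·(+1)^-2 = +1.
v=37: a=37^1·(≡3), b=37^1·(≡18) mod 37; (3|37)=+1, (18|37)=-1; (−1)^{1·1·18}·(+1)^1·(-1)^1 = -1.
v=7: a=7^-4·(≡2), b=7^-2·(≡5) mod 7; (2|7)=+1, (5|7)=-1; (−1)^{-4·-2·3}·(+1)^-2·(-1)^-4 = +1.
v=3: a=3^20·(≡2), b=3^10·(≡2) mod 3; (2|3)=-1, (2|3)=-1; (−1)^{20·10·1}·(-1)^10·(-1)^20 = +1.
Ram(-106931110, 5291) = {2, 13, 37, 43}; no ℚ_2-point on the conic.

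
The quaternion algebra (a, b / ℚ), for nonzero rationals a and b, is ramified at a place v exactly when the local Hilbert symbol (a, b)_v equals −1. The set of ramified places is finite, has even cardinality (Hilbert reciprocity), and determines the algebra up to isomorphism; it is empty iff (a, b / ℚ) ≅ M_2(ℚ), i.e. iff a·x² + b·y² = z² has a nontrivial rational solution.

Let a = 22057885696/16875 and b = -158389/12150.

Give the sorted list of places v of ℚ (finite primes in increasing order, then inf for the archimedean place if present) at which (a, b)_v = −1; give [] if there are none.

Mod squares: a ≡ 462, b ≡ -7854. Check v ∈ {∞, 2, 3, 5, 7, 11, 17}.
v=11: a=11^3·(≡3), b=11^3·(≡4) mod 11; (3|11)=+1, (4|11)=+1; (−1)^{3·3·5}·(+1)^3·(+1)^3 = -1.
v=3: a=3^-3·(≡1), b=3^-5·(≡1) mod 3; (1|3)=+1, (1|3)=+1; (−1)^{-3·-5·1}·(+1)^-5·(+1)^-3 = -1.
v=5: a=5^-4·(≡3), b=5^-2·(≡1) mod 5; (3|5)=-1, (1|5)=+1; (−1)^{-4·-2·2}·(-1)^-2·(+1)^-4 = +1.
v=7: a=7^1·(≡5), b=7^1·(≡5) mod 7; (5|7)=-1, (5|7)=-1; (−1)^{1·1·3}·(-1)^1·(-1)^1 = -1.
v=2: v_2(a)=13, v_2(b)=-1; units ≡ 7, 1 (mod 8); ε·ε+αω+βω = 1·0+13·0+-1·0 ≡ 0  ⇒  (a,b)_2 = +1.
v=17: a=17^2·(≡6), b=17^1·(≡7) mod 17; (6|17)=-1, (7|17)=-1; (−1)^{2·1·8}·(-1)^1·(-1)^2 = -1.
v=∞: 462 > 0 and -7854 < 0  ⇒  (a,b)_∞ = +1.
(462, -7854 / ℚ) ramifies at {3, 7, 11, 17}: a division algebra.

[3, 7, 11, 17]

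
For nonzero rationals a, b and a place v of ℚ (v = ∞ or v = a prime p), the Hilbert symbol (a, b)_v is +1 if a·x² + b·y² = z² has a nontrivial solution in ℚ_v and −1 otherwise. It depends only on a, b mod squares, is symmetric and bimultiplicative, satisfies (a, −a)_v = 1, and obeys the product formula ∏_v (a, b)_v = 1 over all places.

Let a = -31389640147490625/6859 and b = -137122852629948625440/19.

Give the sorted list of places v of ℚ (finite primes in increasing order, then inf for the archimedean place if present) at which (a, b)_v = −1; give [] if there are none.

[2, 3, 7, 13, 17, 19, 23, inf]

Mod squares: a ≡ -33915, b ≡ -13123110. Check v ∈ {∞, 2, 3, 5, 7, 11, 13, 17, 19, 23}.
v=7: a=7^1·(≡3), b=7^3·(≡5) mod 7; (3|7)=-1, (5|7)=-1; (−1)^{1·3·3}·(-1)^3·(-1)^1 = -1.
v=2: v_2(a)=0, v_2(b)=5; units ≡ 5, 5 (mod 8); ε·ε+αω+βω = 0·0+0·1+5·1 ≡ 1  ⇒  (a,b)_2 = -1.
v=∞: -33915 < 0 and -13123110 < 0  ⇒  (a,b)_∞ = -1.
v=5: a=5^5·(≡2), b=5^1·(≡3) mod 5; (2|5)=-1, (3|5)=-1; (−1)^{5·1·2}·(-1)^1·(-1)^5 = +1.
v=3: a=3^3·(≡2), b=3^5·(≡2) mod 3; (2|3)=-1, (2|3)=-1; (−1)^{3·5·1}·(-1)^5·(-1)^3 = -1.
v=23: a=23^2·(≡15), b=23^3·(≡17) mod 23; (15|23)=-1, (17|23)=-1; (−1)^{2·3·11}·(-1)^3·(-1)^2 = -1.
v=11: a=11^2·(≡9), b=11^3·(≡8) mod 11; (9|11)=+1, (8|11)=-1; (−1)^{2·3·5}·(+1)^3·(-1)^2 = +1.
v=19: a=19^-3·(≡16), b=19^-1·(≡17) mod 19; (16|19)=+1, (17|19)=+1; (−1)^{-3·-1·9}·(+1)^-1·(+1)^-3 = -1.
v=13: a=13^2·(≡8), b=13^3·(≡8) mod 13; (8|13)=-1, (8|13)=-1; (−1)^{2·3·6}·(-1)^3·(-1)^2 = -1.
v=17: a=17^3·(≡14), b=17^2·(≡14) mod 17; (14|17)=-1, (14|17)=-1; (−1)^{3·2·8}·(-1)^2·(-1)^3 = -1.
(-33915, -13123110 / ℚ) ramifies at {2, 3, 7, 13, 17, 19, 23, ∞}: a division algebra.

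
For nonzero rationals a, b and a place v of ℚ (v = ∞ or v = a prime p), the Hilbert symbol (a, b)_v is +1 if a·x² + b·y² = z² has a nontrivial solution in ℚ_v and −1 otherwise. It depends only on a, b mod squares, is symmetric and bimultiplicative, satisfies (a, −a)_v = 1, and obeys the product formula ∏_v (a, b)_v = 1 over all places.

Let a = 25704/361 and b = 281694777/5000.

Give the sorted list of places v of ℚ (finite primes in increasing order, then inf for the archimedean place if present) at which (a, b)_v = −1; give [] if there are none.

[2, 3, 17, 29]

Mod squares: a ≡ 714, b ≡ 68034. Check v ∈ {∞, 2, 3, 5, 7, 13, 17, 19, 23, 29}.
v=7: a=7^1·(≡1), b=7^2·(≡2) mod 7; (1|7)=+1, (2|7)=+1; (−1)^{1·2·3}·(+1)^2·(+1)^1 = +1.
v=17: a=17^1·(≡4), b=17^1·(≡12) mod 17; (4|17)=+1, (12|17)=-1; (−1)^{1·1·8}·(+1)^1·(-1)^1 = -1.
v=29: a=29^0·(≡3), b=29^1·(≡27) mod 29; (3|29)=-1, (27|29)=-1; (−1)^{0·1·14}·(-1)^1·(-1)^0 = -1.
v=3: a=3^3·(≡1), b=3^1·(≡1) mod 3; (1|3)=+1, (1|3)=+1; (−1)^{3·1·1}·(+1)^1·(+1)^3 = -1.
v=2: v_2(a)=3, v_2(b)=-3; units ≡ 5, 1 (mod 8); ε·ε+αω+βω = 0·0+3·0+-3·1 ≡ 1  ⇒  (a,b)_2 = -1.
v=23: a=23^0·(≡8), b=23^1·(≡11) mod 23; (8|23)=+1, (11|23)=-1; (−1)^{0·1·11}·(+1)^1·(-1)^0 = +1.
v=5: a=5^0·(≡4), b=5^-4·(≡4) mod 5; (4|5)=+1, (4|5)=+1; (−1)^{0·-4·2}·(+1)^-4·(+1)^0 = +1.
v=13: a=13^0·(≡12), b=13^2·(≡8) mod 13; (12|13)=+1, (8|13)=-1; (−1)^{0·2·6}·(+1)^2·(-1)^0 = +1.
v=19: a=19^-2·(≡16), b=19^0·(≡12) mod 19; (16|19)=+1, (12|19)=-1; (−1)^{-2·0·9}·(+1)^0·(-1)^-2 = +1.
v=∞: 714 > 0 and 68034 > 0  ⇒  (a,b)_∞ = +1.
|Ram(714, 68034)| = 4, even; anisotropic at {2, 3, 17, 29}.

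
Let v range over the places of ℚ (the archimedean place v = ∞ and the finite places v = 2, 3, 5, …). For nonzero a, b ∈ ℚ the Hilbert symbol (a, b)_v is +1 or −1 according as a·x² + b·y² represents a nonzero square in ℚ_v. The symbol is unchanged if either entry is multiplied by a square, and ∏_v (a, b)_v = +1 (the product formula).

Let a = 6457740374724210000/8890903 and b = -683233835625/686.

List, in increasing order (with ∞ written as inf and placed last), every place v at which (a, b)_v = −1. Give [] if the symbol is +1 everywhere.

(a, b) ≡ (3003, -238) mod (ℚ^×)²; places V = {2, 3, 5, 7, 11, 13, 17, 23, ∞}.
(a,b)_5: α=4, u≡2; β=4, v≡3 (mod 5); (2|5)=-1, (3|5)=-1; sign (−1)^0·-1^4·-1^4 = +1.
(a,b)_23: α=-2, u≡2; β=0, v≡7 (mod 23); (2|23)=+1, (7|23)=-1; sign (−1)^0·+1^0·-1^-2 = +1.
(a,b)_13: α=1, u≡10; β=0, v≡1 (mod 13); (10|13)=+1, (1|13)=+1; sign (−1)^0·+1^0·+1^1 = +1.
(a,b)_∞: sgn(3003)=+, sgn(-238)=−, so +1.
(a,b)_17: α=2, u≡3; β=1, v≡11 (mod 17); (3|17)=-1, (11|17)=-1; sign (−1)^0·-1^1·-1^2 = -1.
(a,b)_7: α=-5, u≡4; β=-3, v≡1 (mod 7); (4|7)=+1, (1|7)=+1; sign (−1)^1·+1^-3·+1^-5 = -1.
(a,b)_2: α=4, β=-1; u≡3, v≡1 (mod 8); ε(u)ε(v)=1·0, αω(v)=4·0, βω(u)=-1·1; sum ≡ 1  ⇒  -1.
(a,b)_11: α=3, u≡1; β=2, v≡5 (mod 11); (1|11)=+1, (5|11)=+1; sign (−1)^0·+1^2·+1^3 = +1.
(a,b)_3: α=17, u≡2; β=12, v≡2 (mod 3); (2|3)=-1, (2|3)=-1; sign (−1)^0·-1^12·-1^17 = -1.
|Ram(3003, -238)| = 4, even; anisotropic at {2, 3, 7, 17}.

[2, 3, 7, 17]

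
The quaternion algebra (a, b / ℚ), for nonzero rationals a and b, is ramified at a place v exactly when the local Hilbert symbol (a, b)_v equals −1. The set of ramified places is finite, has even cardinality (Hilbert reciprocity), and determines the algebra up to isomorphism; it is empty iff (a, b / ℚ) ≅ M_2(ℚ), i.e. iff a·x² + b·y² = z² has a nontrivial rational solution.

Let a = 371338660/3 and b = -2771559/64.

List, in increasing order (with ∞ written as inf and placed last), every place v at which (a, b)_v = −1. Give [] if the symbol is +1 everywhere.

Mod squares: a ≡ 115995, b ≡ -307951. Check v ∈ {∞, 2, 3, 5, 7, 11, 19, 29, 37, 41}.
v=2: v_2(a)=2, v_2(b)=-6; units ≡ 3, 1 (mod 8); ε·ε+αω+βω = 1·0+2·0+-6·1 ≡ 0  ⇒  (a,b)_2 = +1.
v=11: a=11^1·(≡2), b=11^0·(≡5) mod 11; (2|11)=-1, (5|11)=+1; (−1)^{1·0·5}·(-1)^0·(+1)^1 = +1.
v=29: a=29^0·(≡23), b=29^1·(≡7) mod 29; (23|29)=+1, (7|29)=+1; (−1)^{0·1·14}·(+1)^1·(+1)^0 = +1.
v=37: a=37^1·(≡26), b=37^1·(≡13) mod 37; (26|37)=+1, (13|37)=-1; (−1)^{1·1·18}·(+1)^1·(-1)^1 = -1.
v=5: a=5^1·(≡4), b=5^0·(≡4) mod 5; (4|5)=+1, (4|5)=+1; (−1)^{1·0·2}·(+1)^0·(+1)^1 = +1.
v=19: a=19^1·(≡6), b=19^0·(≡4) mod 19; (6|19)=+1, (4|19)=+1; (−1)^{1·0·9}·(+1)^0·(+1)^1 = +1.
v=41: a=41^0·(≡34), b=41^1·(≡4) mod 41; (34|41)=-1, (4|41)=+1; (−1)^{0·1·20}·(-1)^1·(+1)^0 = -1.
v=7: a=7^4·(≡3), b=7^1·(≡4) mod 7; (3|7)=-1, (4|7)=+1; (−1)^{4·1·3}·(-1)^1·(+1)^4 = -1.
v=∞: 115995 > 0 and -307951 < 0  ⇒  (a,b)_∞ = +1.
v=3: a=3^-1·(≡1), b=3^2·(≡2) mod 3; (1|3)=+1, (2|3)=-1; (−1)^{-1·2·1}·(+1)^2·(-1)^-1 = -1.
|Ram(115995, -307951)| = 4, even; anisotropic at {3, 7, 37, 41}.

[3, 7, 37, 41]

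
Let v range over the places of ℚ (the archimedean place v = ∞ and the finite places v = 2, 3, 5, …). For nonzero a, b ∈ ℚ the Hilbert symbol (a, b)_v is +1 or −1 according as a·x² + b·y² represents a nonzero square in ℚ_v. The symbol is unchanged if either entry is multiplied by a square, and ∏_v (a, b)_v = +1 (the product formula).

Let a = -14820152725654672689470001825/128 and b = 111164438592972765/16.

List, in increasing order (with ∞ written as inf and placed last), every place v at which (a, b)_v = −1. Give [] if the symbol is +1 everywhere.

(a, b) ≡ (-34034, 17765) mod (ℚ^×)²; places V = {2, 3, 5, 7, 11, 13, 17, 19, ∞}.
(a,b)_7: α=9, u≡5; β=6, v≡3 (mod 7); (5|7)=-1, (3|7)=-1; sign (−1)^0·-1^6·-1^9 = -1.
(a,b)_3: α=4, u≡1; β=2, v≡2 (mod 3); (1|3)=+1, (2|3)=-1; sign (−1)^0·+1^2·-1^4 = +1.
(a,b)_13: α=3, u≡11; β=2, v≡8 (mod 13); (11|13)=-1, (8|13)=-1; sign (−1)^0·-1^2·-1^3 = -1.
(a,b)_2: α=-7, β=-4; u≡7, v≡5 (mod 8); ε(u)ε(v)=1·0, αω(v)=-7·1, βω(u)=-4·0; sum ≡ 1  ⇒  -1.
(a,b)_17: α=5, u≡9; β=3, v≡4 (mod 17); (9|17)=+1, (4|17)=+1; sign (−1)^0·+1^3·+1^5 = +1.
(a,b)_5: α=2, u≡4; β=1, v≡3 (mod 5); (4|5)=+1, (3|5)=-1; sign (−1)^0·+1^1·-1^2 = +1.
(a,b)_19: α=2, u≡3; β=1, v≡7 (mod 19); (3|19)=-1, (7|19)=+1; sign (−1)^0·-1^1·+1^2 = -1.
(a,b)_11: α=5, u≡10; β=3, v≡1 (mod 11); (10|11)=-1, (1|11)=+1; sign (−1)^1·-1^3·+1^5 = +1.
(a,b)_∞: sgn(-34034)=−, sgn(17765)=+, so +1.
(-34034, 17765 / ℚ) ramifies at {2, 7, 13, 19}: a division algebra.

[2, 7, 13, 19]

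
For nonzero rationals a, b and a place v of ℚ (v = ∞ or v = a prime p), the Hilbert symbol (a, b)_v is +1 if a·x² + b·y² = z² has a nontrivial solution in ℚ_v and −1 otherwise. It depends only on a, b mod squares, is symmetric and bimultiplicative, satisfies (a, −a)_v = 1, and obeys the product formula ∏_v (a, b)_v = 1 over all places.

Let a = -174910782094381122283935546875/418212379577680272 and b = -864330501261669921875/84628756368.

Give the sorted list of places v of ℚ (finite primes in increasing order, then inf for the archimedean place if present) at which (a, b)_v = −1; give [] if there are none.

(a, b) ≡ (-1716099, -111435) mod (ℚ^×)²; places V = {2, 3, 5, 7, 11, 13, 17, 19, 23, 29, ∞}.
(a,b)_19: α=-5, u≡11; β=-3, v≡6 (mod 19); (11|19)=+1, (6|19)=+1; sign (−1)^1·+1^-3·+1^-5 = -1.
(a,b)_23: α=3, u≡7; β=3, v≡8 (mod 23); (7|23)=-1, (8|23)=+1; sign (−1)^1·-1^3·+1^3 = +1.
(a,b)_11: α=3, u≡9; β=2, v≡10 (mod 11); (9|11)=+1, (10|11)=-1; sign (−1)^0·+1^2·-1^3 = -1.
(a,b)_17: α=1, u≡15; β=1, v≡14 (mod 17); (15|17)=+1, (14|17)=-1; sign (−1)^0·+1^1·-1^1 = -1.
(a,b)_3: α=-7, u≡1; β=-3, v≡1 (mod 3); (1|3)=+1, (1|3)=+1; sign (−1)^1·+1^-3·+1^-7 = -1.
(a,b)_7: α=1, u≡2; β=0, v≡5 (mod 7); (2|7)=+1, (5|7)=-1; sign (−1)^0·+1^0·-1^1 = -1.
(a,b)_5: α=16, u≡1; β=11, v≡2 (mod 5); (1|5)=+1, (2|5)=-1; sign (−1)^0·+1^11·-1^16 = +1.
(a,b)_29: α=6, u≡6; β=4, v≡21 (mod 29); (6|29)=+1, (21|29)=-1; sign (−1)^0·+1^4·-1^6 = +1.
(a,b)_∞: sgn(-1716099)=−, sgn(-111435)=−, so -1.
(a,b)_2: α=-4, β=-4; u≡5, v≡5 (mod 8); ε(u)ε(v)=0·0, αω(v)=-4·1, βω(u)=-4·1; sum ≡ 0  ⇒  +1.
(a,b)_13: α=-6, u≡2; β=-4, v≡3 (mod 13); (2|13)=-1, (3|13)=+1; sign (−1)^0·-1^-4·+1^-6 = +1.
(-1716099, -111435 / ℚ) ramifies at {3, 7, 11, 17, 19, ∞}: a division algebra.

[3, 7, 11, 17, 19, inf]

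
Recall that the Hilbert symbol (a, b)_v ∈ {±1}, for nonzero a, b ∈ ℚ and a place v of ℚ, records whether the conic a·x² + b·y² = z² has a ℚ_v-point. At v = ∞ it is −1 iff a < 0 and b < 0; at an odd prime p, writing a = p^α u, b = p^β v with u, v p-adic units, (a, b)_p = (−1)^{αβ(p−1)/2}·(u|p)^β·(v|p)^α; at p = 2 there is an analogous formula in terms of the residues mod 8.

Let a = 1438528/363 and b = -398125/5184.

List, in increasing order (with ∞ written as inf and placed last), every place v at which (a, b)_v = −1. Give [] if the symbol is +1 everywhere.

[2, 3]

(a, b) ≡ (399, -13) mod (ℚ^×)²; places V = {2, 3, 5, 7, 11, 13, 19, ∞}.
(a,b)_3: α=-1, u≡1; β=-4, v≡2 (mod 3); (1|3)=+1, (2|3)=-1; sign (−1)^0·+1^-4·-1^-1 = -1.
(a,b)_11: α=-2, u≡1; β=0, v≡3 (mod 11); (1|11)=+1, (3|11)=+1; sign (−1)^0·+1^0·+1^-2 = +1.
(a,b)_∞: sgn(399)=+, sgn(-13)=−, so +1.
(a,b)_7: α=1, u≡2; β=2, v≡4 (mod 7); (2|7)=+1, (4|7)=+1; sign (−1)^0·+1^2·+1^1 = +1.
(a,b)_2: α=6, β=-6; u≡7, v≡3 (mod 8); ε(u)ε(v)=1·1, αω(v)=6·1, βω(u)=-6·0; sum ≡ 1  ⇒  -1.
(a,b)_13: α=2, u≡3; β=1, v≡12 (mod 13); (3|13)=+1, (12|13)=+1; sign (−1)^0·+1^1·+1^2 = +1.
(a,b)_5: α=0, u≡1; β=4, v≡2 (mod 5); (1|5)=+1, (2|5)=-1; sign (−1)^0·+1^4·-1^0 = +1.
(a,b)_19: α=1, u≡8; β=0, v≡6 (mod 19); (8|19)=-1, (6|19)=+1; sign (−1)^0·-1^0·+1^1 = +1.
(399, -13 / ℚ) ramifies at {2, 3}: a division algebra.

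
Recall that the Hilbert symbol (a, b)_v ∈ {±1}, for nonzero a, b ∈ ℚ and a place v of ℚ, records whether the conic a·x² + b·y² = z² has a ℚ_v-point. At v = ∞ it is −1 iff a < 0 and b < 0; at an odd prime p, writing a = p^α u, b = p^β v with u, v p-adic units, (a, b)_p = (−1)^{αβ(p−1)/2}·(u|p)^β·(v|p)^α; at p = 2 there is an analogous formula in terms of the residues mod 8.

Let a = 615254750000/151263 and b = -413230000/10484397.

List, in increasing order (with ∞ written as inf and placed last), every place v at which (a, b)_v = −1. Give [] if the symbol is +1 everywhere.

Mod squares: a ≡ 77, b ≡ -3311. Check v ∈ {∞, 2, 3, 5, 7, 11, 31, 41, 43}.
v=11: a=11^3·(≡7), b=11^-1·(≡7) mod 11; (7|11)=-1, (7|11)=-1; (−1)^{3·-1·5}·(-1)^-1·(-1)^3 = -1.
v=41: a=41^0·(≡37), b=41^-2·(≡37) mod 41; (37|41)=+1, (37|41)=+1; (−1)^{0·-2·20}·(+1)^-2·(+1)^0 = +1.
v=∞: 77 > 0 and -3311 < 0  ⇒  (a,b)_∞ = +1.
v=31: a=31^0·(≡3), b=31^2·(≡17) mod 31; (3|31)=-1, (17|31)=-1; (−1)^{0·2·15}·(-1)^2·(-1)^0 = +1.
v=5: a=5^6·(≡3), b=5^4·(≡1) mod 5; (3|5)=-1, (1|5)=+1; (−1)^{6·4·2}·(-1)^4·(+1)^6 = +1.
v=2: v_2(a)=4, v_2(b)=4; units ≡ 5, 1 (mod 8); ε·ε+αω+βω = 0·0+4·0+4·1 ≡ 0  ⇒  (a,b)_2 = +1.
v=7: a=7^-5·(≡1), b=7^-1·(≡3) mod 7; (1|7)=+1, (3|7)=-1; (−1)^{-5·-1·3}·(+1)^-1·(-1)^-5 = +1.
v=3: a=3^-2·(≡2), b=3^-4·(≡1) mod 3; (2|3)=-1, (1|3)=+1; (−1)^{-2·-4·1}·(-1)^-4·(+1)^-2 = +1.
v=43: a=43^2·(≡27), b=43^1·(≡41) mod 43; (27|43)=-1, (41|43)=+1; (−1)^{2·1·21}·(-1)^1·(+1)^2 = -1.
|Ram(77, -3311)| = 2, even; anisotropic at {11, 43}.

[11, 43]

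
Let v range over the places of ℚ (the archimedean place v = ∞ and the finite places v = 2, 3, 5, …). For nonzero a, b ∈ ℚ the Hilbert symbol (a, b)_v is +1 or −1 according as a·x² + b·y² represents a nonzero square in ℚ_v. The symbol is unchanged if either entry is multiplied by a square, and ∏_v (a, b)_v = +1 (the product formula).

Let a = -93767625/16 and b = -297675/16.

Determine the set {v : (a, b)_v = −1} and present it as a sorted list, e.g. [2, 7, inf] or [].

[5, inf]

Mod squares: a ≡ -105, b ≡ -3. Check v ∈ {∞, 2, 3, 5, 7}.
v=2: v_2(a)=-4, v_2(b)=-4; units ≡ 7, 5 (mod 8); ε·ε+αω+βω = 1·0+-4·1+-4·0 ≡ 0  ⇒  (a,b)_2 = +1.
v=7: a=7^3·(≡5), b=7^2·(≡4) mod 7; (5|7)=-1, (4|7)=+1; (−1)^{3·2·3}·(-1)^2·(+1)^3 = +1.
v=5: a=5^3·(≡4), b=5^2·(≡3) mod 5; (4|5)=+1, (3|5)=-1; (−1)^{3·2·2}·(+1)^2·(-1)^3 = -1.
v=∞: -105 < 0 and -3 < 0  ⇒  (a,b)_∞ = -1.
v=3: a=3^7·(≡1), b=3^5·(≡2) mod 3; (1|3)=+1, (2|3)=-1; (−1)^{7·5·1}·(+1)^5·(-1)^7 = +1.
|Ram(-105, -3)| = 2, even; anisotropic at {5, ∞}.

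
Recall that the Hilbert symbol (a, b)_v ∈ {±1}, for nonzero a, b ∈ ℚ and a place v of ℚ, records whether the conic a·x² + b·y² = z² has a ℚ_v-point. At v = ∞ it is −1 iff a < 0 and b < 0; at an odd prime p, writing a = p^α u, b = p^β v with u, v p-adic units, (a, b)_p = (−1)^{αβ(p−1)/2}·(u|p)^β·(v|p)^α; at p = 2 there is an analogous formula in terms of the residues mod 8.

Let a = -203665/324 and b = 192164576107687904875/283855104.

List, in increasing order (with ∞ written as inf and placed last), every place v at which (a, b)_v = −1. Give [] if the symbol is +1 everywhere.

[2, 5, 11, 43]

Mod squares: a ≡ -385, b ≡ 16555. Check v ∈ {∞, 2, 3, 5, 7, 11, 13, 23, 43}.
v=3: a=3^-4·(≡2), b=3^-8·(≡1) mod 3; (2|3)=-1, (1|3)=+1; (−1)^{-4·-8·1}·(-1)^-8·(+1)^-4 = +1.
v=2: v_2(a)=-2, v_2(b)=-8; units ≡ 7, 3 (mod 8); ε·ε+αω+βω = 1·1+-2·1+-8·0 ≡ 1  ⇒  (a,b)_2 = -1.
v=∞: -385 < 0 and 16555 > 0  ⇒  (a,b)_∞ = +1.
v=5: a=5^1·(≡3), b=5^3·(≡1) mod 5; (3|5)=-1, (1|5)=+1; (−1)^{1·3·2}·(-1)^3·(+1)^1 = -1.
v=23: a=23^2·(≡3), b=23^8·(≡16) mod 23; (3|23)=+1, (16|23)=+1; (−1)^{2·8·11}·(+1)^8·(+1)^2 = +1.
v=11: a=11^1·(≡4), b=11^3·(≡5) mod 11; (4|11)=+1, (5|11)=+1; (−1)^{1·3·5}·(+1)^3·(+1)^1 = -1.
v=43: a=43^0·(≡3), b=43^1·(≡15) mod 43; (3|43)=-1, (15|43)=+1; (−1)^{0·1·21}·(-1)^1·(+1)^0 = -1.
v=7: a=7^1·(≡2), b=7^3·(≡3) mod 7; (2|7)=+1, (3|7)=-1; (−1)^{1·3·3}·(+1)^3·(-1)^1 = +1.
v=13: a=13^0·(≡7), b=13^-2·(≡8) mod 13; (7|13)=-1, (8|13)=-1; (−1)^{0·-2·6}·(-1)^-2·(-1)^0 = +1.
Ram(-385, 16555) = {2, 5, 11, 43}; no ℚ_2-point on the conic.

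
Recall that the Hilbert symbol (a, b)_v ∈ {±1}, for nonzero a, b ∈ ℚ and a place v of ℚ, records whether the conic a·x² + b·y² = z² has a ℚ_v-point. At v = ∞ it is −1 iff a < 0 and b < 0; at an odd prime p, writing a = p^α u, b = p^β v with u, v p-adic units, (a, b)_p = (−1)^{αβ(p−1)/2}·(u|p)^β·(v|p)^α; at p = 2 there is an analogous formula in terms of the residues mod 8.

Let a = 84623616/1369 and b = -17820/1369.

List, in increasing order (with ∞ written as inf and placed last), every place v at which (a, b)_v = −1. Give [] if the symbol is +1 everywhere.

[11, 53]

Mod squares: a ≡ 4081, b ≡ -55. Check v ∈ {∞, 2, 3, 5, 7, 11, 37, 53}.
v=5: a=5^0·(≡4), b=5^1·(≡4) mod 5; (4|5)=+1, (4|5)=+1; (−1)^{0·1·2}·(+1)^1·(+1)^0 = +1.
v=7: a=7^1·(≡1), b=7^0·(≡4) mod 7; (1|7)=+1, (4|7)=+1; (−1)^{1·0·3}·(+1)^0·(+1)^1 = +1.
v=∞: 4081 > 0 and -55 < 0  ⇒  (a,b)_∞ = +1.
v=37: a=37^-2·(≡28), b=37^-2·(≡14) mod 37; (28|37)=+1, (14|37)=-1; (−1)^{-2·-2·18}·(+1)^-2·(-1)^-2 = +1.
v=11: a=11^1·(≡6), b=11^1·(≡6) mod 11; (6|11)=-1, (6|11)=-1; (−1)^{1·1·5}·(-1)^1·(-1)^1 = -1.
v=53: a=53^1·(≡36), b=53^0·(≡19) mod 53; (36|53)=+1, (19|53)=-1; (−1)^{1·0·26}·(+1)^0·(-1)^1 = -1.
v=3: a=3^4·(≡1), b=3^4·(≡2) mod 3; (1|3)=+1, (2|3)=-1; (−1)^{4·4·1}·(+1)^4·(-1)^4 = +1.
v=2: v_2(a)=8, v_2(b)=2; units ≡ 1, 1 (mod 8); ε·ε+αω+βω = 0·0+8·0+2·0 ≡ 0  ⇒  (a,b)_2 = +1.
(4081, -55 / ℚ) ramifies at {11, 53}: a division algebra.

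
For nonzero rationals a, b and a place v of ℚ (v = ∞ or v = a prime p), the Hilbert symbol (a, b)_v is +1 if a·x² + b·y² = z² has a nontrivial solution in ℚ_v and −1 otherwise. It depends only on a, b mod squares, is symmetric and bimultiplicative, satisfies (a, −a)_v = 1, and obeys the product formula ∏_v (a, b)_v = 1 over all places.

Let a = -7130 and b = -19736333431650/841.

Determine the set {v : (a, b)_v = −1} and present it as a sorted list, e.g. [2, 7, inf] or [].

Mod squares: a ≡ -7130, b ≡ -1426. Check v ∈ {∞, 2, 3, 5, 11, 23, 29, 31}.
v=∞: -7130 < 0 and -1426 < 0  ⇒  (a,b)_∞ = -1.
v=2: v_2(a)=1, v_2(b)=1; units ≡ 3, 7 (mod 8); ε·ε+αω+βω = 1·1+1·0+1·1 ≡ 0  ⇒  (a,b)_2 = +1.
v=23: a=23^1·(≡12), b=23^3·(≡10) mod 23; (12|23)=+1, (10|23)=-1; (−1)^{1·3·11}·(+1)^3·(-1)^1 = +1.
v=5: a=5^1·(≡4), b=5^2·(≡4) mod 5; (4|5)=+1, (4|5)=+1; (−1)^{1·2·2}·(+1)^2·(+1)^1 = +1.
v=3: a=3^0·(≡1), b=3^2·(≡2) mod 3; (1|3)=+1, (2|3)=-1; (−1)^{0·2·1}·(+1)^2·(-1)^0 = +1.
v=31: a=31^1·(≡18), b=31^3·(≡25) mod 31; (18|31)=+1, (25|31)=+1; (−1)^{1·3·15}·(+1)^3·(+1)^1 = -1.
v=29: a=29^0·(≡4), b=29^-2·(≡28) mod 29; (4|29)=+1, (28|29)=+1; (−1)^{0·-2·14}·(+1)^-2·(+1)^0 = +1.
v=11: a=11^0·(≡9), b=11^2·(≡5) mod 11; (9|11)=+1, (5|11)=+1; (−1)^{0·2·5}·(+1)^2·(+1)^0 = +1.
(-7130, -1426 / ℚ) ramifies at {31, ∞}: a division algebra.

[31, inf]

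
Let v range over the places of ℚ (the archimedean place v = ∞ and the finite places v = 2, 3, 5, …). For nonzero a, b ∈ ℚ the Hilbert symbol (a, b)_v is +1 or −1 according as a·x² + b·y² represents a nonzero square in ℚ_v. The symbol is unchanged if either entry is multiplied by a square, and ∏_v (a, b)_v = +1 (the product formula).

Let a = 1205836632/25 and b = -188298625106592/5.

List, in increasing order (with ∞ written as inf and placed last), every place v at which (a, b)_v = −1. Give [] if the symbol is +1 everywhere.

(a, b) ≡ (182, -4290) mod (ℚ^×)²; places V = {2, 3, 5, 7, 11, 13, ∞}.
(a,b)_2: α=3, β=5; u≡3, v≡7 (mod 8); ε(u)ε(v)=1·1, αω(v)=3·0, βω(u)=5·1; sum ≡ 0  ⇒  +1.
(a,b)_5: α=-2, u≡2; β=-1, v≡3 (mod 5); (2|5)=-1, (3|5)=-1; sign (−1)^0·-1^-1·-1^-2 = -1.
(a,b)_7: α=1, u≡5; β=2, v≡4 (mod 7); (5|7)=-1, (4|7)=+1; sign (−1)^0·-1^2·+1^1 = +1.
(a,b)_3: α=4, u≡2; β=5, v≡1 (mod 3); (2|3)=-1, (1|3)=+1; sign (−1)^0·-1^5·+1^4 = -1.
(a,b)_13: α=3, u≡4; β=5, v≡6 (mod 13); (4|13)=+1, (6|13)=-1; sign (−1)^0·+1^5·-1^3 = -1.
(a,b)_11: α=2, u≡7; β=3, v≡10 (mod 11); (7|11)=-1, (10|11)=-1; sign (−1)^0·-1^3·-1^2 = -1.
(a,b)_∞: sgn(182)=+, sgn(-4290)=−, so +1.
|Ram(182, -4290)| = 4, even; anisotropic at {3, 5, 11, 13}.

[3, 5, 11, 13]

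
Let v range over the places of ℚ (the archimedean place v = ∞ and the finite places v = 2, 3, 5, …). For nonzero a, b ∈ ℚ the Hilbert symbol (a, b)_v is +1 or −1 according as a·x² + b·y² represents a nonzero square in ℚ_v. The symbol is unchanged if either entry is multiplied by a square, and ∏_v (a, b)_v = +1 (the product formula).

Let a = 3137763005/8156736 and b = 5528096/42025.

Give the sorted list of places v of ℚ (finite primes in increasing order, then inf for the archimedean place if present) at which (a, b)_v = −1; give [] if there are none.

(a, b) ≡ (5, 345506) mod (ℚ^×)²; places V = {2, 3, 5, 7, 13, 17, 23, 29, 37, 41, 47, ∞}.
(a,b)_17: α=-2, u≡6; β=0, v≡2 (mod 17); (6|17)=-1, (2|17)=+1; sign (−1)^0·-1^0·+1^-2 = +1.
(a,b)_23: α=0, u≡5; β=1, v≡12 (mod 23); (5|23)=-1, (12|23)=+1; sign (−1)^0·-1^1·+1^0 = -1.
(a,b)_41: α=2, u≡23; β=-2, v≡1 (mod 41); (23|41)=+1, (1|41)=+1; sign (−1)^0·+1^-2·+1^2 = +1.
(a,b)_2: α=-6, β=5; u≡5, v≡1 (mod 8); ε(u)ε(v)=0·0, αω(v)=-6·0, βω(u)=5·1; sum ≡ 1  ⇒  -1.
(a,b)_37: α=0, u≡14; β=1, v≡5 (mod 37); (14|37)=-1, (5|37)=-1; sign (−1)^0·-1^1·-1^0 = -1.
(a,b)_∞: sgn(5)=+, sgn(345506)=+, so +1.
(a,b)_47: α=2, u≡30; β=0, v≡34 (mod 47); (30|47)=-1, (34|47)=+1; sign (−1)^0·-1^0·+1^2 = +1.
(a,b)_3: α=-2, u≡2; β=0, v≡2 (mod 3); (2|3)=-1, (2|3)=-1; sign (−1)^0·-1^0·-1^-2 = +1.
(a,b)_7: α=-2, u≡5; β=1, v≡4 (mod 7); (5|7)=-1, (4|7)=+1; sign (−1)^0·-1^1·+1^-2 = -1.
(a,b)_29: α=0, u≡7; β=1, v≡9 (mod 29); (7|29)=+1, (9|29)=+1; sign (−1)^0·+1^1·+1^0 = +1.
(a,b)_5: α=1, u≡1; β=-2, v≡1 (mod 5); (1|5)=+1, (1|5)=+1; sign (−1)^0·+1^-2·+1^1 = +1.
(a,b)_13: α=2, u≡2; β=0, v≡6 (mod 13); (2|13)=-1, (6|13)=-1; sign (−1)^0·-1^0·-1^2 = +1.
(5, 345506 / ℚ) ramifies at {2, 7, 23, 37}: a division algebra.

[2, 7, 23, 37]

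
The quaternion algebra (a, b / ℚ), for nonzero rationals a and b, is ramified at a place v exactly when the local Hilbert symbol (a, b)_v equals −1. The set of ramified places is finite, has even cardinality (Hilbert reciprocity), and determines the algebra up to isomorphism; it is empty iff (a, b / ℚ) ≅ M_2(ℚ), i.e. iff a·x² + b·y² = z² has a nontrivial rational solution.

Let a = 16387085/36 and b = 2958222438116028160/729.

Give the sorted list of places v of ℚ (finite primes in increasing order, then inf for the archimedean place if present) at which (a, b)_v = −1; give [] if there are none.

[11, 23, 29, 43]

Mod squares: a ≡ 96965, b ≡ 6743906935. Check v ∈ {∞, 2, 3, 5, 7, 11, 13, 17, 23, 29, 31, 37, 41, 43}.
v=3: a=3^-2·(≡2), b=3^-6·(≡1) mod 3; (2|3)=-1, (1|3)=+1; (−1)^{-2·-6·1}·(-1)^-6·(+1)^-2 = +1.
v=∞: 96965 > 0 and 6743906935 > 0  ⇒  (a,b)_∞ = +1.
v=2: v_2(a)=-2, v_2(b)=8; units ≡ 5, 7 (mod 8); ε·ε+αω+βω = 0·1+-2·0+8·1 ≡ 0  ⇒  (a,b)_2 = +1.
v=31: a=31^0·(≡4), b=31^1·(≡18) mod 31; (4|31)=+1, (18|31)=+1; (−1)^{0·1·15}·(+1)^1·(+1)^0 = +1.
v=43: a=43^1·(≡2), b=43^1·(≡29) mod 43; (2|43)=-1, (29|43)=-1; (−1)^{1·1·21}·(-1)^1·(-1)^1 = -1.
v=5: a=5^1·(≡2), b=5^1·(≡3) mod 5; (2|5)=-1, (3|5)=-1; (−1)^{1·1·2}·(-1)^1·(-1)^1 = +1.
v=7: a=7^0·(≡1), b=7^2·(≡6) mod 7; (1|7)=+1, (6|7)=-1; (−1)^{0·2·3}·(+1)^2·(-1)^0 = +1.
v=13: a=13^2·(≡5), b=13^0·(≡12) mod 13; (5|13)=-1, (12|13)=+1; (−1)^{2·0·6}·(-1)^0·(+1)^2 = +1.
v=37: a=37^0·(≡30), b=37^1·(≡23) mod 37; (30|37)=+1, (23|37)=-1; (−1)^{0·1·18}·(+1)^1·(-1)^0 = +1.
v=11: a=11^1·(≡9), b=11^2·(≡6) mod 11; (9|11)=+1, (6|11)=-1; (−1)^{1·2·5}·(+1)^2·(-1)^1 = -1.
v=29: a=29^0·(≡12), b=29^1·(≡23) mod 29; (12|29)=-1, (23|29)=+1; (−1)^{0·1·14}·(-1)^1·(+1)^0 = -1.
v=17: a=17^0·(≡10), b=17^2·(≡15) mod 17; (10|17)=-1, (15|17)=+1; (−1)^{0·2·8}·(-1)^2·(+1)^0 = +1.
v=23: a=23^0·(≡7), b=23^1·(≡11) mod 23; (7|23)=-1, (11|23)=-1; (−1)^{0·1·11}·(-1)^1·(-1)^0 = -1.
v=41: a=41^1·(≡13), b=41^1·(≡34) mod 41; (13|41)=-1, (34|41)=-1; (−1)^{1·1·20}·(-1)^1·(-1)^1 = +1.
Ram(96965, 6743906935) = {11, 23, 29, 43}; no ℚ_11-point on the conic.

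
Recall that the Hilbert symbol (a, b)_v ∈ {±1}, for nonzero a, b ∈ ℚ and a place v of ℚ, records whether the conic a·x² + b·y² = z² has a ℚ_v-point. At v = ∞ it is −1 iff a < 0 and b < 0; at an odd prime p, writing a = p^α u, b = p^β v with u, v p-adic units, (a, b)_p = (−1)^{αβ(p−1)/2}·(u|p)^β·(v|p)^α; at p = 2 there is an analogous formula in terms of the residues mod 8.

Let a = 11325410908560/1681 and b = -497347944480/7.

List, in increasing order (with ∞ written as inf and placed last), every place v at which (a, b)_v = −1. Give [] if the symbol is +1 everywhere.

(a, b) ≡ (31465, -34510) mod (ℚ^×)²; places V = {2, 3, 5, 7, 17, 29, 31, 41, ∞}.
(a,b)_31: α=3, u≡11; β=2, v≡3 (mod 31); (11|31)=-1, (3|31)=-1; sign (−1)^0·-1^2·-1^3 = -1.
(a,b)_29: α=1, u≡3; β=1, v≡24 (mod 29); (3|29)=-1, (24|29)=+1; sign (−1)^0·-1^1·+1^1 = -1.
(a,b)_∞: sgn(31465)=+, sgn(-34510)=−, so +1.
(a,b)_3: α=4, u≡1; β=8, v≡2 (mod 3); (1|3)=+1, (2|3)=-1; sign (−1)^0·+1^8·-1^4 = +1.
(a,b)_17: α=2, u≡2; β=1, v≡6 (mod 17); (2|17)=+1, (6|17)=-1; sign (−1)^0·+1^1·-1^2 = +1.
(a,b)_41: α=-2, u≡5; β=0, v≡22 (mod 41); (5|41)=+1, (22|41)=-1; sign (−1)^0·+1^0·-1^-2 = +1.
(a,b)_7: α=1, u≡4; β=-1, v≡5 (mod 7); (4|7)=+1, (5|7)=-1; sign (−1)^1·+1^-1·-1^1 = +1.
(a,b)_2: α=4, β=5; u≡1, v≡1 (mod 8); ε(u)ε(v)=0·0, αω(v)=4·0, βω(u)=5·0; sum ≡ 0  ⇒  +1.
(a,b)_5: α=1, u≡2; β=1, v≡2 (mod 5); (2|5)=-1, (2|5)=-1; sign (−1)^0·-1^1·-1^1 = +1.
(31465, -34510 / ℚ) ramifies at {29, 31}: a division algebra.

[29, 31]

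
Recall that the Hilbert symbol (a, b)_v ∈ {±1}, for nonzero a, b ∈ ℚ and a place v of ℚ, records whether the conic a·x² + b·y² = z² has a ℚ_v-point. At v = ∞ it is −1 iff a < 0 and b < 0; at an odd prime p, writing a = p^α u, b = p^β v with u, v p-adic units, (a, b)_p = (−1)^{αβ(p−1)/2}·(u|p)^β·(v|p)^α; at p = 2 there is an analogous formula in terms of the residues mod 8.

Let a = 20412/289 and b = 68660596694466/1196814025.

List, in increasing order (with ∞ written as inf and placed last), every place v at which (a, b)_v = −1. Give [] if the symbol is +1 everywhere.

[7, 23]

(a, b) ≡ (7, 1426) mod (ℚ^×)²; places V = {2, 3, 5, 7, 11, 17, 23, 31, 37, 43, ∞}.
(a,b)_11: α=0, u≡6; β=-2, v≡7 (mod 11); (6|11)=-1, (7|11)=-1; sign (−1)^0·-1^-2·-1^0 = +1.
(a,b)_3: α=6, u≡1; β=12, v≡1 (mod 3); (1|3)=+1, (1|3)=+1; sign (−1)^0·+1^12·+1^6 = +1.
(a,b)_23: α=0, u≡15; β=1, v≡6 (mod 23); (15|23)=-1, (6|23)=+1; sign (−1)^0·-1^1·+1^0 = -1.
(a,b)_7: α=1, u≡2; β=2, v≡5 (mod 7); (2|7)=+1, (5|7)=-1; sign (−1)^0·+1^2·-1^1 = -1.
(a,b)_2: α=2, β=1; u≡7, v≡1 (mod 8); ε(u)ε(v)=1·0, αω(v)=2·0, βω(u)=1·0; sum ≡ 0  ⇒  +1.
(a,b)_37: α=0, u≡7; β=-2, v≡13 (mod 37); (7|37)=+1, (13|37)=-1; sign (−1)^0·+1^-2·-1^0 = +1.
(a,b)_43: α=0, u≡19; β=2, v≡3 (mod 43); (19|43)=-1, (3|43)=-1; sign (−1)^0·-1^2·-1^0 = +1.
(a,b)_∞: sgn(7)=+, sgn(1426)=+, so +1.
(a,b)_17: α=-2, u≡12; β=-2, v≡9 (mod 17); (12|17)=-1, (9|17)=+1; sign (−1)^0·-1^-2·+1^-2 = +1.
(a,b)_31: α=0, u≡20; β=1, v≡17 (mod 31); (20|31)=+1, (17|31)=-1; sign (−1)^0·+1^1·-1^0 = +1.
(a,b)_5: α=0, u≡3; β=-2, v≡1 (mod 5); (3|5)=-1, (1|5)=+1; sign (−1)^0·-1^-2·+1^0 = +1.
Ram(7, 1426) = {7, 23}; no ℚ_7-point on the conic.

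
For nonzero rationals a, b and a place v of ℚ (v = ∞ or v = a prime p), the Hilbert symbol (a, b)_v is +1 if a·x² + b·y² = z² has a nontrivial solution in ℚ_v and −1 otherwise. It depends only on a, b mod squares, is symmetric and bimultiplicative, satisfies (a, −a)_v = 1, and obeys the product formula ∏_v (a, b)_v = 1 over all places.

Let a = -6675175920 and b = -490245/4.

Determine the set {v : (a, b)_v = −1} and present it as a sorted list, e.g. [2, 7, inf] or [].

(a, b) ≡ (-16095, -10005) mod (ℚ^×)²; places V = {2, 3, 5, 7, 23, 29, 37, ∞}.
(a,b)_23: α=2, u≡10; β=1, v≡13 (mod 23); (10|23)=-1, (13|23)=+1; sign (−1)^0·-1^1·+1^2 = -1.
(a,b)_∞: sgn(-16095)=−, sgn(-10005)=−, so -1.
(a,b)_7: α=2, u≡5; β=2, v≡3 (mod 7); (5|7)=-1, (3|7)=-1; sign (−1)^0·-1^2·-1^2 = +1.
(a,b)_37: α=1, u≡27; β=0, v≡29 (mod 37); (27|37)=+1, (29|37)=-1; sign (−1)^0·+1^0·-1^1 = -1.
(a,b)_5: α=1, u≡1; β=1, v≡4 (mod 5); (1|5)=+1, (4|5)=+1; sign (−1)^0·+1^1·+1^1 = +1.
(a,b)_2: α=4, β=-2; u≡1, v≡3 (mod 8); ε(u)ε(v)=0·1, αω(v)=4·1, βω(u)=-2·0; sum ≡ 0  ⇒  +1.
(a,b)_29: α=1, u≡1; β=1, v≡15 (mod 29); (1|29)=+1, (15|29)=-1; sign (−1)^0·+1^1·-1^1 = -1.
(a,b)_3: α=1, u≡2; β=1, v≡1 (mod 3); (2|3)=-1, (1|3)=+1; sign (−1)^1·-1^1·+1^1 = +1.
(-16095, -10005 / ℚ) ramifies at {23, 29, 37, ∞}: a division algebra.

[23, 29, 37, inf]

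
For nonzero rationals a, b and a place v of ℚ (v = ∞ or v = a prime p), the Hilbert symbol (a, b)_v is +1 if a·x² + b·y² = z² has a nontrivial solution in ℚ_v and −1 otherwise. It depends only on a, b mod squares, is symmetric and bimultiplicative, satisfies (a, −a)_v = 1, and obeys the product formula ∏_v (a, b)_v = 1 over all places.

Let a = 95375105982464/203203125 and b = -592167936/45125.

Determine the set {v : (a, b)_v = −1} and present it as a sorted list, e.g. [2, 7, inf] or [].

(a, b) ≡ (145, -10005) mod (ℚ^×)²; places V = {2, 3, 5, 7, 11, 17, 19, 23, 29, ∞}.
(a,b)_11: α=2, u≡6; β=0, v≡1 (mod 11); (6|11)=-1, (1|11)=+1; sign (−1)^0·-1^0·+1^2 = +1.
(a,b)_3: α=-2, u≡1; β=1, v≡1 (mod 3); (1|3)=+1, (1|3)=+1; sign (−1)^0·+1^1·+1^-2 = +1.
(a,b)_19: α=0, u≡18; β=-2, v≡13 (mod 19); (18|19)=-1, (13|19)=-1; sign (−1)^0·-1^-2·-1^0 = +1.
(a,b)_23: α=2, u≡15; β=1, v≡2 (mod 23); (15|23)=-1, (2|23)=+1; sign (−1)^0·-1^1·+1^2 = -1.
(a,b)_∞: sgn(145)=+, sgn(-10005)=−, so +1.
(a,b)_7: α=2, u≡3; β=0, v≡6 (mod 7); (3|7)=-1, (6|7)=-1; sign (−1)^0·-1^0·-1^2 = +1.
(a,b)_17: α=-2, u≡9; β=2, v≡15 (mod 17); (9|17)=+1, (15|17)=+1; sign (−1)^0·+1^2·+1^-2 = +1.
(a,b)_2: α=20, β=10; u≡1, v≡3 (mod 8); ε(u)ε(v)=0·1, αω(v)=20·1, βω(u)=10·0; sum ≡ 0  ⇒  +1.
(a,b)_29: α=1, u≡7; β=1, v≡12 (mod 29); (7|29)=+1, (12|29)=-1; sign (−1)^0·+1^1·-1^1 = -1.
(a,b)_5: α=-7, u≡4; β=-3, v≡4 (mod 5); (4|5)=+1, (4|5)=+1; sign (−1)^0·+1^-3·+1^-7 = +1.
(145, -10005 / ℚ) ramifies at {23, 29}: a division algebra.

[23, 29]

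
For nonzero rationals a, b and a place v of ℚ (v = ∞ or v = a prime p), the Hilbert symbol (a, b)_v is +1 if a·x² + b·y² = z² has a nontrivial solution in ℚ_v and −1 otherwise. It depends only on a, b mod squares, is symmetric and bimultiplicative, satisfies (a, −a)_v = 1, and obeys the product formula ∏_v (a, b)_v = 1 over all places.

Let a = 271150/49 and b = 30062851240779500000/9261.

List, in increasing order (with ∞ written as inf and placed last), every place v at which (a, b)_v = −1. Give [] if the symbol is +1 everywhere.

[7, 17]

(a, b) ≡ (10846, 102102) mod (ℚ^×)²; places V = {2, 3, 5, 7, 11, 13, 17, 29, ∞}.
(a,b)_17: α=1, u≡15; β=3, v≡12 (mod 17); (15|17)=+1, (12|17)=-1; sign (−1)^0·+1^3·-1^1 = -1.
(a,b)_13: α=0, u≡10; β=1, v≡5 (mod 13); (10|13)=+1, (5|13)=-1; sign (−1)^0·+1^1·-1^0 = +1.
(a,b)_2: α=1, β=5; u≡7, v≡3 (mod 8); ε(u)ε(v)=1·1, αω(v)=1·1, βω(u)=5·0; sum ≡ 0  ⇒  +1.
(a,b)_7: α=-2, u≡5; β=-3, v≡3 (mod 7); (5|7)=-1, (3|7)=-1; sign (−1)^0·-1^-3·-1^-2 = -1.
(a,b)_∞: sgn(10846)=+, sgn(102102)=+, so +1.
(a,b)_3: α=0, u≡1; β=-3, v≡2 (mod 3); (1|3)=+1, (2|3)=-1; sign (−1)^0·+1^-3·-1^0 = +1.
(a,b)_5: α=2, u≡4; β=6, v≡3 (mod 5); (4|5)=+1, (3|5)=-1; sign (−1)^0·+1^6·-1^2 = +1.
(a,b)_29: α=1, u≡18; β=4, v≡13 (mod 29); (18|29)=-1, (13|29)=+1; sign (−1)^0·-1^4·+1^1 = +1.
(a,b)_11: α=1, u≡2; β=3, v≡1 (mod 11); (2|11)=-1, (1|11)=+1; sign (−1)^1·-1^3·+1^1 = +1.
(10846, 102102 / ℚ) ramifies at {7, 17}: a division algebra.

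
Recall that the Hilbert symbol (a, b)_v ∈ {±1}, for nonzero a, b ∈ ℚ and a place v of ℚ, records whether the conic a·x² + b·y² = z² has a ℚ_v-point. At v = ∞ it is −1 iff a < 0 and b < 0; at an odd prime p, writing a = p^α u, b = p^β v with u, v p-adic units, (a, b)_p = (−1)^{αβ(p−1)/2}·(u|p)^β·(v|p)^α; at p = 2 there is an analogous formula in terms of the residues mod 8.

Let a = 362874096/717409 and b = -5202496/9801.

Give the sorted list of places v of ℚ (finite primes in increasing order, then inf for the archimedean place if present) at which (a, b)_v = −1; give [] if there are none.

(a, b) ≡ (14911, -481) mod (ℚ^×)²; places V = {2, 3, 7, 11, 13, 31, 37, ∞}.
(a,b)_11: α=-4, u≡7; β=-2, v≡5 (mod 11); (7|11)=-1, (5|11)=+1; sign (−1)^0·-1^-2·+1^-4 = +1.
(a,b)_7: α=-2, u≡1; β=0, v≡2 (mod 7); (1|7)=+1, (2|7)=+1; sign (−1)^0·+1^0·+1^-2 = +1.
(a,b)_∞: sgn(14911)=+, sgn(-481)=−, so +1.
(a,b)_13: α=3, u≡4; β=3, v≡2 (mod 13); (4|13)=+1, (2|13)=-1; sign (−1)^0·+1^3·-1^3 = -1.
(a,b)_31: α=1, u≡20; β=0, v≡22 (mod 31); (20|31)=+1, (22|31)=-1; sign (−1)^0·+1^0·-1^1 = -1.
(a,b)_2: α=4, β=6; u≡7, v≡7 (mod 8); ε(u)ε(v)=1·1, αω(v)=4·0, βω(u)=6·0; sum ≡ 1  ⇒  -1.
(a,b)_37: α=1, u≡21; β=1, v≡2 (mod 37); (21|37)=+1, (2|37)=-1; sign (−1)^0·+1^1·-1^1 = -1.
(a,b)_3: α=2, u≡1; β=-4, v≡2 (mod 3); (1|3)=+1, (2|3)=-1; sign (−1)^0·+1^-4·-1^2 = +1.
(14911, -481 / ℚ) ramifies at {2, 13, 31, 37}: a division algebra.

[2, 13, 31, 37]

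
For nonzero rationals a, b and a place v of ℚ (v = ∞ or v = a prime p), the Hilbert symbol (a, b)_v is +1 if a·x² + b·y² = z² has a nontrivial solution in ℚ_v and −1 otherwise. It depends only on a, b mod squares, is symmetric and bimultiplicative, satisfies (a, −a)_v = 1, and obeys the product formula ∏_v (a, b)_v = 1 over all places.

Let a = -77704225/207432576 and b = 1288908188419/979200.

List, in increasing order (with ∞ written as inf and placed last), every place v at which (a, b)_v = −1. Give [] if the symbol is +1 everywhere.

Mod squares: a ≡ -494, b ≡ 42347. Check v ∈ {∞, 2, 3, 5, 13, 17, 19, 23, 41, 43, 47, 53}.
v=17: a=17^0·(≡1), b=17^-1·(≡15) mod 17; (1|17)=+1, (15|17)=+1; (−1)^{0·-1·8}·(+1)^-1·(+1)^0 = +1.
v=47: a=47^0·(≡41), b=47^1·(≡3) mod 47; (41|47)=-1, (3|47)=+1; (−1)^{0·1·23}·(-1)^1·(+1)^0 = -1.
v=53: a=53^0·(≡40), b=53^1·(≡29) mod 53; (40|53)=+1, (29|53)=+1; (−1)^{0·1·26}·(+1)^1·(+1)^0 = +1.
v=∞: -494 < 0 and 42347 > 0  ⇒  (a,b)_∞ = +1.
v=2: v_2(a)=-7, v_2(b)=-8; units ≡ 1, 3 (mod 8); ε·ε+αω+βω = 0·1+-7·1+-8·0 ≡ 1  ⇒  (a,b)_2 = -1.
v=41: a=41^2·(≡21), b=41^0·(≡22) mod 41; (21|41)=+1, (22|41)=-1; (−1)^{2·0·20}·(+1)^0·(-1)^2 = +1.
v=43: a=43^2·(≡27), b=43^2·(≡13) mod 43; (27|43)=-1, (13|43)=+1; (−1)^{2·2·21}·(-1)^2·(+1)^2 = +1.
v=19: a=19^-1·(≡2), b=19^0·(≡2) mod 19; (2|19)=-1, (2|19)=-1; (−1)^{-1·0·9}·(-1)^0·(-1)^-1 = -1.
v=3: a=3^-8·(≡1), b=3^-2·(≡2) mod 3; (1|3)=+1, (2|3)=-1; (−1)^{-8·-2·1}·(+1)^-2·(-1)^-8 = +1.
v=23: a=23^0·(≡16), b=23^4·(≡3) mod 23; (16|23)=+1, (3|23)=+1; (−1)^{0·4·11}·(+1)^4·(+1)^0 = +1.
v=13: a=13^-1·(≡10), b=13^0·(≡7) mod 13; (10|13)=+1, (7|13)=-1; (−1)^{-1·0·6}·(+1)^0·(-1)^-1 = -1.
v=5: a=5^2·(≡1), b=5^-2·(≡3) mod 5; (1|5)=+1, (3|5)=-1; (−1)^{2·-2·2}·(+1)^-2·(-1)^2 = +1.
|Ram(-494, 42347)| = 4, even; anisotropic at {2, 13, 19, 47}.

[2, 13, 19, 47]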